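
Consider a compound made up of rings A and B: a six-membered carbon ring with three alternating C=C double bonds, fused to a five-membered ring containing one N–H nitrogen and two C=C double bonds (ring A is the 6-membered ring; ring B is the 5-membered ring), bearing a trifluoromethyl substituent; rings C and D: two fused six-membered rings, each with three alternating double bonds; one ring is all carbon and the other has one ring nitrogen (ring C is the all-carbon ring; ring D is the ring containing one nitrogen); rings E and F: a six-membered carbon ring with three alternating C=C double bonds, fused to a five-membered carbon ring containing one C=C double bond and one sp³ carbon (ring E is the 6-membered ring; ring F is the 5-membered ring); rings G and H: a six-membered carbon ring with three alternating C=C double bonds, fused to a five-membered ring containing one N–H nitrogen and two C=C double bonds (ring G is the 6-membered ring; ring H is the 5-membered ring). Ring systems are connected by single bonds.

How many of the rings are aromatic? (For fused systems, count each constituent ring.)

7

Rings A and B form a fused bicyclic system (with one N–H) with 9 sp² atoms and 10 π electrons from ring double bonds plus a heteroatom lone pair. 10 = 4(2)+2, so the system is aromatic and both rings count as aromatic (indole).
Rings C and D form a fused bicyclic system (with one nitrogen) with 10 sp² atoms and 10 π electrons from ring double bonds. 10 = 4(2)+2, so the system is aromatic and both rings count as aromatic (quinoline).
Ring E is fully conjugated (every ring atom contributes a p orbital); 3 ring double bonds give 6 π electrons. 6 = 4(1)+2, so ring E is aromatic (benzene ring).
Ring F has one sp³ carbon, so it is not fully conjugated — not aromatic (cyclopentene ring).
Rings G and H form a fused bicyclic system (with one N–H) with 9 sp² atoms and 10 π electrons from ring double bonds plus a heteroatom lone pair. 10 = 4(2)+2, so the system is aromatic and both rings count as aromatic (indole).
Aromatic: A, B, C, D, E, G, H. Total: 7.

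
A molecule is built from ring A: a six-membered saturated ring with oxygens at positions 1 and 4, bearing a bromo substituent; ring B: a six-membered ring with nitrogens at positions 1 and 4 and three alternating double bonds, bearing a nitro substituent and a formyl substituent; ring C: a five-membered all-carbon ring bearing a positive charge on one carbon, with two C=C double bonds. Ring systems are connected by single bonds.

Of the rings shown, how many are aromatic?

1

Ring A has only sp³ atoms, so it is not fully conjugated — not aromatic (1,4-dioxane).
Ring B is planar and fully conjugated; 3 ring double bonds give 6 π electrons. 6 = 4(1)+2, so ring B is aromatic (pyrazine).
Ring C has only sp² ring atoms; a planar conformation would have a fully conjugated π system of 4 electrons. But 4 = 4(1), which is 4n not 4n+2, so ring C is not aromatic (cyclopentadienyl cation).
Aromatic: B. Total: 1.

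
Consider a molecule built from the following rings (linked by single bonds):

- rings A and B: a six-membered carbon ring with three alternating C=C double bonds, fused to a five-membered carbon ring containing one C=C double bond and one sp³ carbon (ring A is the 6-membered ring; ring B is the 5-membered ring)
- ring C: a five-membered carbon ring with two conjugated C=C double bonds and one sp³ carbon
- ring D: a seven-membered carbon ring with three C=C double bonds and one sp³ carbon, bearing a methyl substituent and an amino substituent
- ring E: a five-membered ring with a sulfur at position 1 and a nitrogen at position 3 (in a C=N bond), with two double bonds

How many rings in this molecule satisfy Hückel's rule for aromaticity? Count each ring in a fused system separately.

2

Ring A has a continuous p-orbital overlap around the ring; 3 ring double bonds give 6 π electrons. That satisfies 4n+2 with n=1, so ring A is aromatic (benzene ring).
Ring B has one sp³ carbon, so it is not fully conjugated — not aromatic (cyclopentene ring).
Ring C has one sp³ carbon, so it is not fully conjugated — not aromatic (cyclopentadiene).
Ring D has one sp³ carbon, so it is not fully conjugated — not aromatic (cycloheptatriene).
Ring E is fully conjugated (every ring atom contributes a p orbital); 2 ring double bonds (4 π electrons) plus a heteroatom lone pair (2) give 6 π electrons. Since 6 = 4n+2 (n=1), ring E is aromatic (thiazole).
Aromatic: A, E. Total: 2.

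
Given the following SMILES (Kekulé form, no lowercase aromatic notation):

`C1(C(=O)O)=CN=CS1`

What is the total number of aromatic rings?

1

The SMILES encodes a five-membered ring with a sulfur at position 1 and a nitrogen at position 3 (in a C=N bond), with two double bonds.
The 5-membered ring with one sulfur and one =N– is fully conjugated (every ring atom contributes a p orbital); 2 ring double bonds (4 π electrons) plus a heteroatom lone pair (2) give 6 π electrons. That satisfies 4n+2 with n=1, so it is aromatic (thiazole).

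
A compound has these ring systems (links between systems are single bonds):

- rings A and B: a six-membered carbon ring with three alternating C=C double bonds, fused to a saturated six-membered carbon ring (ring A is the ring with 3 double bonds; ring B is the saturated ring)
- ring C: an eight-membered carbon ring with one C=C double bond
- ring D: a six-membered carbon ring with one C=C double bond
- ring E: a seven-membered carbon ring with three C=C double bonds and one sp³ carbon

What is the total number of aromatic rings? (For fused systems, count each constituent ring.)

1

Ring A is fully conjugated (every ring atom contributes a p orbital); 3 ring double bonds give 6 π electrons. That satisfies 4n+2 with n=1, so ring A is aromatic (benzene ring).
Ring B has four sp³ carbons, so it is not fully conjugated — not aromatic (cyclohexane ring).
Ring C has six sp³ carbons, so it is not fully conjugated — not aromatic (cyclooctene).
Ring D has four sp³ carbons, so it is not fully conjugated — not aromatic (cyclohexene).
Ring E has one sp³ carbon, so it is not fully conjugated — not aromatic (cycloheptatriene).
Aromatic: A. Total: 1.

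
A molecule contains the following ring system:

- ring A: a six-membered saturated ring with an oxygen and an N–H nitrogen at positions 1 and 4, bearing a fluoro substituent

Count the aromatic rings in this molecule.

0

Ring A has only sp³ atoms, so it is not fully conjugated — not aromatic (morpholine).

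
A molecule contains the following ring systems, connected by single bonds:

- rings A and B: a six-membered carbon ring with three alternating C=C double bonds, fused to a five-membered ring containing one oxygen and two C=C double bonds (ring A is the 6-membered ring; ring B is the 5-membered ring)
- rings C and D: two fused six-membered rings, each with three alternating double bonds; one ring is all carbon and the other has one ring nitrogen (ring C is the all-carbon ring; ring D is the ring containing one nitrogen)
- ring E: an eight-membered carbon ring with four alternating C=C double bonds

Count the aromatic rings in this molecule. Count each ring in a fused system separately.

4

Rings A and B form a fused bicyclic system (with one oxygen) with 9 sp² atoms and 10 π electrons from ring double bonds plus a heteroatom lone pair. 10 = 4(2)+2, so the system is aromatic and both rings count as aromatic (benzofuran).
Rings C and D form a fused bicyclic system (with one nitrogen) with 10 sp² atoms and 10 π electrons from ring double bonds. 10 = 4(2)+2, so the system is aromatic and both rings count as aromatic (quinoline).
Ring E has only sp² ring atoms; a planar conformation would have a fully conjugated π system of 8 electrons. But 8 = 4(2), which is 4n not 4n+2, so ring E is not aromatic (cyclooctatetraene) — cyclooctatetraene distorts into a non-planar tub to avoid antiaromaticity.
Aromatic: A, B, C, D. Total: 4.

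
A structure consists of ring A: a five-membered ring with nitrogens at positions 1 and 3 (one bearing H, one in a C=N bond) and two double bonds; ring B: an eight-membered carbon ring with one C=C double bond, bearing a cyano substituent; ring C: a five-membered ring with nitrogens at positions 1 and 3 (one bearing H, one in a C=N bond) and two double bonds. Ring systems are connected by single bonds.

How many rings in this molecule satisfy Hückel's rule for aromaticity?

2

Ring A is fully conjugated (every ring atom contributes a p orbital); 2 ring double bonds (4 π electrons) plus a heteroatom lone pair (2) give 6 π electrons. 6 = 4(1)+2, so ring A is aromatic (imidazole).
Ring B has six sp³ carbons, so it is not fully conjugated — not aromatic (cyclooctene).
Ring C is planar and fully conjugated; 2 ring double bonds (4 π electrons) plus a heteroatom lone pair (2) give 6 π electrons. That satisfies 4n+2 with n=1, so ring C is aromatic (imidazole).
Aromatic: A, C. Total: 2.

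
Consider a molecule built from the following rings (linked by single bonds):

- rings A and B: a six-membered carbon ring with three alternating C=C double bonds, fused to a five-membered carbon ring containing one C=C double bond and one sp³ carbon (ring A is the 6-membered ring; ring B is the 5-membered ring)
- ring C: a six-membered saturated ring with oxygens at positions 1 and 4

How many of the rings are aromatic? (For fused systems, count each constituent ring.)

Ring A has a continuous p-orbital overlap around the ring; 3 ring double bonds give 6 π electrons. Since 6 = 4n+2 (n=1), ring A is aromatic (benzene ring).
Ring B has one sp³ carbon, so it is not fully conjugated — not aromatic (cyclopentene ring).
Ring C has only sp³ atoms, so it is not fully conjugated — not aromatic (1,4-dioxane).
Aromatic: A. Total: 1.

1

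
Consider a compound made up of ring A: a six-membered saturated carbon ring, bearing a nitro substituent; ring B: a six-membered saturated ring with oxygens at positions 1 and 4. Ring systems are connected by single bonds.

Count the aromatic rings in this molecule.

Ring A has only sp³ atoms, so it is not fully conjugated — not aromatic (cyclohexane).
Ring B has only sp³ atoms, so it is not fully conjugated — not aromatic (1,4-dioxane).
No ring is aromatic. Total: 0.

0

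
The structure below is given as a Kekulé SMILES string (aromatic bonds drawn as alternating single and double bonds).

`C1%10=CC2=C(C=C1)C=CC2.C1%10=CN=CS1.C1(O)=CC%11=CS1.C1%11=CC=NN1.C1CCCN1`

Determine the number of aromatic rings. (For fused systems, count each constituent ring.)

4

The SMILES encodes a six-membered carbon ring with three alternating C=C double bonds, fused to a five-membered carbon ring containing one C=C double bond and one sp³ carbon; a five-membered ring with a sulfur at position 1 and a nitrogen at position 3 (in a C=N bond), with two double bonds; a five-membered ring of four carbons and one sulfur, with two C=C double bonds; a five-membered ring with two adjacent nitrogens (one bearing H, one in a double bond) and two double bonds; a five-membered saturated ring of four carbons and one N–H nitrogen.
The 6-membered ring is planar and fully conjugated; 3 ring double bonds give 6 π electrons. 6 = 4(1)+2, so it is aromatic (benzene ring).
The 5-membered ring has one sp³ carbon, so it is not fully conjugated — not aromatic (cyclopentene ring).
The 5-membered ring with one sulfur and one =N– has a continuous p-orbital overlap around the ring; 2 ring double bonds (4 π electrons) plus a heteroatom lone pair (2) give 6 π electrons. Since 6 = 4n+2 (n=1), it is aromatic (thiazole).
The 5-membered ring with one sulfur is fully conjugated (every ring atom contributes a p orbital); 2 ring double bonds (4 π electrons) plus a heteroatom lone pair (2) give 6 π electrons. That satisfies 4n+2 with n=1, so it is aromatic (thiophene).
The 5-membered ring with two adjacent nitrogens (one N–H, one =N–) is fully conjugated (every ring atom contributes a p orbital); 2 ring double bonds (4 π electrons) plus a heteroatom lone pair (2) give 6 π electrons. Since 6 = 4n+2 (n=1), it is aromatic (pyrazole).
The 5-membered ring with one N–H has only sp³ atoms, so it is not fully conjugated — not aromatic (pyrrolidine).
4 of the 6 rings are aromatic. Total: 4.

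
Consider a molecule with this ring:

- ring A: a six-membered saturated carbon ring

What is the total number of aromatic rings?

0

Ring A has only sp³ atoms, so it is not fully conjugated — not aromatic (cyclohexane).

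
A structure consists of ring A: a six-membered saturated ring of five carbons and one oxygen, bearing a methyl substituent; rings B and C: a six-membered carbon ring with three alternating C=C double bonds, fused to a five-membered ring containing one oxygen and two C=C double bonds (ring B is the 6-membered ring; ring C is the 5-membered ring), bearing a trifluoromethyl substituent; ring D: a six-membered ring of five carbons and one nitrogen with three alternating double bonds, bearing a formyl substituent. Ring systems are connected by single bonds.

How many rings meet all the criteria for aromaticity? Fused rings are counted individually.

Ring A has only sp³ atoms, so it is not fully conjugated — not aromatic (tetrahydropyran).
Rings B and C form a fused bicyclic system (with one oxygen) with 9 sp² atoms and 10 π electrons from ring double bonds plus a heteroatom lone pair. 10 = 4(2)+2, so the system is aromatic and both rings count as aromatic (benzofuran).
Ring D has a continuous p-orbital overlap around the ring; 3 ring double bonds give 6 π electrons. Since 6 = 4n+2 (n=1), ring D is aromatic (pyridine).
Aromatic: B, C, D. Total: 3.

3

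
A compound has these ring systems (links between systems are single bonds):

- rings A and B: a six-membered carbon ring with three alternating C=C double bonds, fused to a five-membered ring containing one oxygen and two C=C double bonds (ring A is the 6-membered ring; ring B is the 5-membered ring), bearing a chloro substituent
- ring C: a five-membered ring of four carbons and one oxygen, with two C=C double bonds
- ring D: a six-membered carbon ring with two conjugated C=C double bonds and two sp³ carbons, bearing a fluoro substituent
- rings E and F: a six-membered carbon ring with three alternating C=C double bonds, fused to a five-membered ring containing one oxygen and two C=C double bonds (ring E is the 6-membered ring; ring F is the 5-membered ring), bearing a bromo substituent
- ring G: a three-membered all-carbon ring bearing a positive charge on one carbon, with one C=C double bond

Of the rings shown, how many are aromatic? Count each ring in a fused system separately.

6

Rings A and B form a fused bicyclic system (with one oxygen) with 9 sp² atoms and 10 π electrons from ring double bonds plus a heteroatom lone pair. 10 = 4(2)+2, so the system is aromatic and both rings count as aromatic (benzofuran).
Ring C has a continuous p-orbital overlap around the ring; 2 ring double bonds (4 π electrons) plus a heteroatom lone pair (2) give 6 π electrons. Since 6 = 4n+2 (n=1), ring C is aromatic (furan).
Ring D has two sp³ carbons, so it is not fully conjugated — not aromatic (1,3-cyclohexadiene).
Rings E and F form a fused bicyclic system (with one oxygen) with 9 sp² atoms and 10 π electrons from ring double bonds plus a heteroatom lone pair. 10 = 4(2)+2, so the system is aromatic and both rings count as aromatic (benzofuran).
Ring G is planar and fully conjugated; 1 ring double bond (2 π electrons) plus the carbocation's empty p orbital (0, but keeps the ring conjugated) give 2 π electrons. 2 = 4(0)+2, so ring G is aromatic (cyclopropenyl cation).
Aromatic: A, B, C, E, F, G. Total: 6.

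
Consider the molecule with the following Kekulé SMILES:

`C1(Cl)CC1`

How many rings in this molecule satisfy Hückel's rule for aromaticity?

0

The SMILES encodes a three-membered saturated carbon ring.
The 3-membered ring has only sp³ atoms, so it is not fully conjugated — not aromatic (cyclopropane).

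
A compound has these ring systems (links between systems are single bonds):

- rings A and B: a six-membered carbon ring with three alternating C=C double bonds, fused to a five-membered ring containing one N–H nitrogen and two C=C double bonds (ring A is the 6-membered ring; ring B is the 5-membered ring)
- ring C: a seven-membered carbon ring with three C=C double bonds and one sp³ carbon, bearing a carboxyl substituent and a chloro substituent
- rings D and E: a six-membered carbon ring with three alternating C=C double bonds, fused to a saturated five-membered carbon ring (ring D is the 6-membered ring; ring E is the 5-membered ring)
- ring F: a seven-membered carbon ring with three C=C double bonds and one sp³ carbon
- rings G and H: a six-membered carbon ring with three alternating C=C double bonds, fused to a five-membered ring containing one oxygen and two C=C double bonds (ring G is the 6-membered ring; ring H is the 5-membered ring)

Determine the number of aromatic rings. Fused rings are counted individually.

Rings A and B form a fused bicyclic system (with one N–H) with 9 sp² atoms and 10 π electrons from ring double bonds plus a heteroatom lone pair. 10 = 4(2)+2, so the system is aromatic and both rings count as aromatic (indole).
Ring C has one sp³ carbon, so it is not fully conjugated — not aromatic (cycloheptatriene).
Ring D is planar and fully conjugated; 3 ring double bonds give 6 π electrons. Since 6 = 4n+2 (n=1), ring D is aromatic (benzene ring).
Ring E has three sp³ carbons, so it is not fully conjugated — not aromatic (cyclopentane ring).
Ring F has one sp³ carbon, so it is not fully conjugated — not aromatic (cycloheptatriene).
Rings G and H form a fused bicyclic system (with one oxygen) with 9 sp² atoms and 10 π electrons from ring double bonds plus a heteroatom lone pair. 10 = 4(2)+2, so the system is aromatic and both rings count as aromatic (benzofuran).
Aromatic: A, B, D, G, H. Total: 5.

5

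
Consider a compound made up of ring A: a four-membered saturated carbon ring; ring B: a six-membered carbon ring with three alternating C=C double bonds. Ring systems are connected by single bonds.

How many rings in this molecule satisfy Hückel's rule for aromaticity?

1

Ring A has only sp³ atoms, so it is not fully conjugated — not aromatic (cyclobutane).
Ring B has a continuous p-orbital overlap around the ring; 3 ring double bonds give 6 π electrons. That satisfies 4n+2 with n=1, so ring B is aromatic (benzene).
Aromatic: B. Total: 1.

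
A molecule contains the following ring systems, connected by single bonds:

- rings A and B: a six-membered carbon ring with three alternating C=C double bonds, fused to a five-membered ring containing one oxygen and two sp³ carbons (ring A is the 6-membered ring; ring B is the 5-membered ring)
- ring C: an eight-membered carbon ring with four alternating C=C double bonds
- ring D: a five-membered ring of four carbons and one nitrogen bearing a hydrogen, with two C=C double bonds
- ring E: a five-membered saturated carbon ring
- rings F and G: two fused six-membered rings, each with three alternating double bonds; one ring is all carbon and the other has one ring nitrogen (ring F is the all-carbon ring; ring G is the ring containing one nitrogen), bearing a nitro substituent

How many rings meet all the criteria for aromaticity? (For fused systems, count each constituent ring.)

4

Ring A is fully conjugated (every ring atom contributes a p orbital); 3 ring double bonds give 6 π electrons. That satisfies 4n+2 with n=1, so ring A is aromatic (benzene ring).
Ring B has two sp³ carbons, so it is not fully conjugated — not aromatic (oxolane ring).
Ring C has only sp² ring atoms; a planar conformation would have a fully conjugated π system of 8 electrons. But 8 = 4(2), which is 4n not 4n+2, so ring C is not aromatic (cyclooctatetraene) — cyclooctatetraene distorts into a non-planar tub to avoid antiaromaticity.
Ring D is planar and fully conjugated; 2 ring double bonds (4 π electrons) plus a heteroatom lone pair (2) give 6 π electrons. That satisfies 4n+2 with n=1, so ring D is aromatic (pyrrole).
Ring E has only sp³ atoms, so it is not fully conjugated — not aromatic (cyclopentane).
Rings F and G form a fused bicyclic system (with one nitrogen) with 10 sp² atoms and 10 π electrons from ring double bonds. 10 = 4(2)+2, so the system is aromatic and both rings count as aromatic (quinoline).
Aromatic: A, D, F, G. Total: 4.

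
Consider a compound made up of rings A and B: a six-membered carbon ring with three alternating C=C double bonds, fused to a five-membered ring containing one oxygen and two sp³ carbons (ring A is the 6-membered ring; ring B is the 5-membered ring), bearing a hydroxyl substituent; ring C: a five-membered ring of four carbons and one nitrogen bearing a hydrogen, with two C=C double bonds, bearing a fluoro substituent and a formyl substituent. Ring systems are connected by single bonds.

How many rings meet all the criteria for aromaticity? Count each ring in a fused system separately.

Ring A is fully conjugated (every ring atom contributes a p orbital); 3 ring double bonds give 6 π electrons. That satisfies 4n+2 with n=1, so ring A is aromatic (benzene ring).
Ring B has two sp³ carbons, so it is not fully conjugated — not aromatic (oxolane ring).
Ring C has a continuous p-orbital overlap around the ring; 2 ring double bonds (4 π electrons) plus a heteroatom lone pair (2) give 6 π electrons. 6 = 4(1)+2, so ring C is aromatic (pyrrole).
Aromatic: A, C. Total: 2.

2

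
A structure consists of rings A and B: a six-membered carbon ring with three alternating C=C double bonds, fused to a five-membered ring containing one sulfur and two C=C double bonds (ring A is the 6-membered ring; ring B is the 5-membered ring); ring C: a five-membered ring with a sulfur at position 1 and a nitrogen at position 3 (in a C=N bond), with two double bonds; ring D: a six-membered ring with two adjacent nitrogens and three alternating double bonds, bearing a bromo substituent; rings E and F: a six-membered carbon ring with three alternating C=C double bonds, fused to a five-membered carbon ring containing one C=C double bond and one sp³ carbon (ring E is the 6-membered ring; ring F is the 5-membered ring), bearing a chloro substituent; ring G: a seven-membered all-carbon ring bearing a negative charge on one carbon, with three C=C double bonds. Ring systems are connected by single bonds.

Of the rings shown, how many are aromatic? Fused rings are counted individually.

Rings A and B form a fused bicyclic system (with one sulfur) with 9 sp² atoms and 10 π electrons from ring double bonds plus a heteroatom lone pair. 10 = 4(2)+2, so the system is aromatic and both rings count as aromatic (benzothiophene).
Ring C has a continuous p-orbital overlap around the ring; 2 ring double bonds (4 π electrons) plus a heteroatom lone pair (2) give 6 π electrons. That satisfies 4n+2 with n=1, so ring C is aromatic (thiazole).
Ring D is fully conjugated (every ring atom contributes a p orbital); 3 ring double bonds give 6 π electrons. That satisfies 4n+2 with n=1, so ring D is aromatic (pyridazine).
Ring E is planar and fully conjugated; 3 ring double bonds give 6 π electrons. That satisfies 4n+2 with n=1, so ring E is aromatic (benzene ring).
Ring F has one sp³ carbon, so it is not fully conjugated — not aromatic (cyclopentene ring).
Ring G has only sp² ring atoms; a planar conformation would have a fully conjugated π system of 8 electrons. But 8 = 4(2), which is 4n not 4n+2, so ring G is not aromatic (cycloheptatrienyl anion).
Aromatic: A, B, C, D, E. Total: 5.

5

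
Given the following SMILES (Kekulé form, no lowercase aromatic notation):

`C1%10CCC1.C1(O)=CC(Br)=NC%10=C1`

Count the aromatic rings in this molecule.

1

The SMILES encodes a four-membered saturated carbon ring; a six-membered ring of five carbons and one nitrogen with three alternating double bonds.
The 4-membered ring has only sp³ atoms, so it is not fully conjugated — not aromatic (cyclobutane).
The 6-membered ring with one nitrogen is fully conjugated (every ring atom contributes a p orbital); 3 ring double bonds give 6 π electrons. 6 = 4(1)+2, so it is aromatic (pyridine).
1 of the 2 rings is aromatic. Total: 1.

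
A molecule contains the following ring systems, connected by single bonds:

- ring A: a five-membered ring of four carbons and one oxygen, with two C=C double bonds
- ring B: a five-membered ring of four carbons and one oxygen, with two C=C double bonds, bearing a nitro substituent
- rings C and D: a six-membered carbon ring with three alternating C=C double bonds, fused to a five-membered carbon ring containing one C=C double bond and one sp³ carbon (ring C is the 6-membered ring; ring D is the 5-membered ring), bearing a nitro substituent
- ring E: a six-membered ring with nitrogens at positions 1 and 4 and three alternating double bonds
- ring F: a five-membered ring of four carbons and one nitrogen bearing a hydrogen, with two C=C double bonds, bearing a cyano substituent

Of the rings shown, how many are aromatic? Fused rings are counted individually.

5

Ring A has a continuous p-orbital overlap around the ring; 2 ring double bonds (4 π electrons) plus a heteroatom lone pair (2) give 6 π electrons. Since 6 = 4n+2 (n=1), ring A is aromatic (furan).
Ring B has a continuous p-orbital overlap around the ring; 2 ring double bonds (4 π electrons) plus a heteroatom lone pair (2) give 6 π electrons. 6 = 4(1)+2, so ring B is aromatic (furan).
Ring C has a continuous p-orbital overlap around the ring; 3 ring double bonds give 6 π electrons. That satisfies 4n+2 with n=1, so ring C is aromatic (benzene ring).
Ring D has one sp³ carbon, so it is not fully conjugated — not aromatic (cyclopentene ring).
Ring E has a continuous p-orbital overlap around the ring; 3 ring double bonds give 6 π electrons. 6 = 4(1)+2, so ring E is aromatic (pyrazine).
Ring F is fully conjugated (every ring atom contributes a p orbital); 2 ring double bonds (4 π electrons) plus a heteroatom lone pair (2) give 6 π electrons. Since 6 = 4n+2 (n=1), ring F is aromatic (pyrrole).
Aromatic: A, B, C, E, F. Total: 5.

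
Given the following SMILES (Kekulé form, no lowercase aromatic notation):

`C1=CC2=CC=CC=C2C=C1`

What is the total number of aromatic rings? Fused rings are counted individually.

2

The SMILES encodes two fused six-membered carbon rings, each with three alternating C=C double bonds.
The fused 6/6-membered bicyclic is a single π system with 10 sp² atoms and 10 π electrons from ring double bonds. 10 = 4(2)+2, so the system is aromatic and both rings count as aromatic (naphthalene).
2 of the 2 rings are aromatic. Total: 2.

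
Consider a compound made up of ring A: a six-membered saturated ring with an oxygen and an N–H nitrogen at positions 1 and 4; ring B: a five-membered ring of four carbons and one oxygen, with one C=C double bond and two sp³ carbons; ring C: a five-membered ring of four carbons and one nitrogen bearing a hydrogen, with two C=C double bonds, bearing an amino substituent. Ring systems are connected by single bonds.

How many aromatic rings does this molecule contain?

Ring A has only sp³ atoms, so it is not fully conjugated — not aromatic (morpholine).
Ring B has two sp³ carbons, so it is not fully conjugated — not aromatic (2,3-dihydrofuran).
Ring C is fully conjugated (every ring atom contributes a p orbital); 2 ring double bonds (4 π electrons) plus a heteroatom lone pair (2) give 6 π electrons. 6 = 4(1)+2, so ring C is aromatic (pyrrole).
Aromatic: C. Total: 1.

1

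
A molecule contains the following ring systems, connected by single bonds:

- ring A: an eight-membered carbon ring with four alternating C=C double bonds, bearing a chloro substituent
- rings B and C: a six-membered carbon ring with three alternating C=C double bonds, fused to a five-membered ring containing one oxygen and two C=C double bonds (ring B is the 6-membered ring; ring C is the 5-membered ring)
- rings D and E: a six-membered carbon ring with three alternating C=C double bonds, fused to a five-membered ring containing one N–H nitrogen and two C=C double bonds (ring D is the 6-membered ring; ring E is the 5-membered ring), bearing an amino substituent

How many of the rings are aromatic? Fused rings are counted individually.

4

Ring A has only sp² ring atoms; a planar conformation would have a fully conjugated π system of 8 electrons. But 8 = 4(2), which is 4n not 4n+2, so ring A is not aromatic (cyclooctatetraene) — cyclooctatetraene distorts into a non-planar tub to avoid antiaromaticity.
Rings B and C form a fused bicyclic system (with one oxygen) with 9 sp² atoms and 10 π electrons from ring double bonds plus a heteroatom lone pair. 10 = 4(2)+2, so the system is aromatic and both rings count as aromatic (benzofuran).
Rings D and E form a fused bicyclic system (with one N–H) with 9 sp² atoms and 10 π electrons from ring double bonds plus a heteroatom lone pair. 10 = 4(2)+2, so the system is aromatic and both rings count as aromatic (indole).
Aromatic: B, C, D, E. Total: 4.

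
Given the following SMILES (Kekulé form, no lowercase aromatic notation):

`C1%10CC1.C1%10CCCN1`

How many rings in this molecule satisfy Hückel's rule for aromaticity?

0

The SMILES encodes a three-membered saturated carbon ring; a five-membered saturated ring of four carbons and one N–H nitrogen.
The 3-membered ring has only sp³ atoms, so it is not fully conjugated — not aromatic (cyclopropane).
The 5-membered ring with one N–H has only sp³ atoms, so it is not fully conjugated — not aromatic (pyrrolidine).
None of the rings are aromatic. Total: 0.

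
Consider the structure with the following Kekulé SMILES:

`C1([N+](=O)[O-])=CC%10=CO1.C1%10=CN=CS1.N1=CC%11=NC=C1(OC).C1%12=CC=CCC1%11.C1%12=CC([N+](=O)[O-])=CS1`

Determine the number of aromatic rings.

4

The SMILES encodes a five-membered ring of four carbons and one oxygen, with two C=C double bonds; a five-membered ring with a sulfur at position 1 and a nitrogen at position 3 (in a C=N bond), with two double bonds; a six-membered ring with nitrogens at positions 1 and 4 and three alternating double bonds; a six-membered carbon ring with two conjugated C=C double bonds and two sp³ carbons; a five-membered ring of four carbons and one sulfur, with two C=C double bonds.
The 5-membered ring with one oxygen has a continuous p-orbital overlap around the ring; 2 ring double bonds (4 π electrons) plus a heteroatom lone pair (2) give 6 π electrons. Since 6 = 4n+2 (n=1), it is aromatic (furan).
The 5-membered ring with one sulfur and one =N– is fully conjugated (every ring atom contributes a p orbital); 2 ring double bonds (4 π electrons) plus a heteroatom lone pair (2) give 6 π electrons. 6 = 4(1)+2, so it is aromatic (thiazole).
The 6-membered ring with two nitrogens (1,4) is planar and fully conjugated; 3 ring double bonds give 6 π electrons. That satisfies 4n+2 with n=1, so it is aromatic (pyrazine).
The 6-membered ring has two sp³ carbons, so it is not fully conjugated — not aromatic (1,3-cyclohexadiene).
The 5-membered ring with one sulfur is fully conjugated (every ring atom contributes a p orbital); 2 ring double bonds (4 π electrons) plus a heteroatom lone pair (2) give 6 π electrons. Since 6 = 4n+2 (n=1), it is aromatic (thiophene).
4 of the 5 rings are aromatic. Total: 4.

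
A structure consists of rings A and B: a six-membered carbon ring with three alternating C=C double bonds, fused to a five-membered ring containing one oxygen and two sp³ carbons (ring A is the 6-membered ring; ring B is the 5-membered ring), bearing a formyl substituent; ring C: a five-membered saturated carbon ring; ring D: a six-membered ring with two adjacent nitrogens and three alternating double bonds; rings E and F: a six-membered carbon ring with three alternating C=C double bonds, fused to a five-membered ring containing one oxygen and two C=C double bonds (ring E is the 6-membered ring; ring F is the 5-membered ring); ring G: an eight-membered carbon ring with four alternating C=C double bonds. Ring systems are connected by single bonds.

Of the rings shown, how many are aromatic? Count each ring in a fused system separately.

4

Ring A is fully conjugated (every ring atom contributes a p orbital); 3 ring double bonds give 6 π electrons. 6 = 4(1)+2, so ring A is aromatic (benzene ring).
Ring B has two sp³ carbons, so it is not fully conjugated — not aromatic (oxolane ring).
Ring C has only sp³ atoms, so it is not fully conjugated — not aromatic (cyclopentane).
Ring D is planar and fully conjugated; 3 ring double bonds give 6 π electrons. That satisfies 4n+2 with n=1, so ring D is aromatic (pyridazine).
Rings E and F form a fused bicyclic system (with one oxygen) with 9 sp² atoms and 10 π electrons from ring double bonds plus a heteroatom lone pair. 10 = 4(2)+2, so the system is aromatic and both rings count as aromatic (benzofuran).
Ring G has only sp² ring atoms; a planar conformation would have a fully conjugated π system of 8 electrons. But 8 = 4(2), which is 4n not 4n+2, so ring G is not aromatic (cyclooctatetraene) — cyclooctatetraene distorts into a non-planar tub to avoid antiaromaticity.
Aromatic: A, D, E, F. Total: 4.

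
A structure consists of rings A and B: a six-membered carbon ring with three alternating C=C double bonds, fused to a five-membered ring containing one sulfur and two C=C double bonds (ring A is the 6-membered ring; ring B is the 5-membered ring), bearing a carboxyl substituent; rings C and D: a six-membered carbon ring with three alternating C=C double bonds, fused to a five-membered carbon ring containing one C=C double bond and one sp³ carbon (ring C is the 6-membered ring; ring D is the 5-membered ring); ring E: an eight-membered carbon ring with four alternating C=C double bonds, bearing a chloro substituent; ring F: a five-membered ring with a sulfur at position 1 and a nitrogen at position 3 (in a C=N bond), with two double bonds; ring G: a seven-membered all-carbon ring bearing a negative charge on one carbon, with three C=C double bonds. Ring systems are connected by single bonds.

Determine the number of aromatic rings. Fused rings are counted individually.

Rings A and B form a fused bicyclic system (with one sulfur) with 9 sp² atoms and 10 π electrons from ring double bonds plus a heteroatom lone pair. 10 = 4(2)+2, so the system is aromatic and both rings count as aromatic (benzothiophene).
Ring C is planar and fully conjugated; 3 ring double bonds give 6 π electrons. 6 = 4(1)+2, so ring C is aromatic (benzene ring).
Ring D has one sp³ carbon, so it is not fully conjugated — not aromatic (cyclopentene ring).
Ring E has only sp² ring atoms; a planar conformation would have a fully conjugated π system of 8 electrons. But 8 = 4(2), which is 4n not 4n+2, so ring E is not aromatic (cyclooctatetraene) — cyclooctatetraene distorts into a non-planar tub to avoid antiaromaticity.
Ring F has a continuous p-orbital overlap around the ring; 2 ring double bonds (4 π electrons) plus a heteroatom lone pair (2) give 6 π electrons. 6 = 4(1)+2, so ring F is aromatic (thiazole).
Ring G has only sp² ring atoms; a planar conformation would have a fully conjugated π system of 8 electrons. But 8 = 4(2), which is 4n not 4n+2, so ring G is not aromatic (cycloheptatrienyl anion).
Aromatic: A, B, C, F. Total: 4.

4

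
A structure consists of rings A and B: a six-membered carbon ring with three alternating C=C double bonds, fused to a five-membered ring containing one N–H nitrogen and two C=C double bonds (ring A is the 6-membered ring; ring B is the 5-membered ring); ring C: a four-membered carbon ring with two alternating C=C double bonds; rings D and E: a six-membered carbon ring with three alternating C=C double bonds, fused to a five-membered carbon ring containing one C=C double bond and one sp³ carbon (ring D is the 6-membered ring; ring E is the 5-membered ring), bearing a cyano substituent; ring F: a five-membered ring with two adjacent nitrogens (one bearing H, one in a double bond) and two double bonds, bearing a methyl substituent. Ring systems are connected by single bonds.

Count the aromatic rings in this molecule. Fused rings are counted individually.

Rings A and B form a fused bicyclic system (with one N–H) with 9 sp² atoms and 10 π electrons from ring double bonds plus a heteroatom lone pair. 10 = 4(2)+2, so the system is aromatic and both rings count as aromatic (indole).
Ring C has only sp² ring atoms; a planar conformation would have a fully conjugated π system of 4 electrons. But 4 = 4(1), which is 4n not 4n+2, so ring C is not aromatic (cyclobutadiene) — cyclobutadiene is antiaromatic and distorts to a rectangle.
Ring D is fully conjugated (every ring atom contributes a p orbital); 3 ring double bonds give 6 π electrons. That satisfies 4n+2 with n=1, so ring D is aromatic (benzene ring).
Ring E has one sp³ carbon, so it is not fully conjugated — not aromatic (cyclopentene ring).
Ring F is fully conjugated (every ring atom contributes a p orbital); 2 ring double bonds (4 π electrons) plus a heteroatom lone pair (2) give 6 π electrons. That satisfies 4n+2 with n=1, so ring F is aromatic (pyrazole).
Aromatic: A, B, D, F. Total: 4.

4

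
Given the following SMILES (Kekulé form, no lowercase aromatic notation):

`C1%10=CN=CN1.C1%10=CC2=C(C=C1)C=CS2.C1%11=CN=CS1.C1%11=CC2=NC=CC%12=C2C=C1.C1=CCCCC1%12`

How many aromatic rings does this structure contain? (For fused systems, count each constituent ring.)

6

The SMILES encodes a five-membered ring with nitrogens at positions 1 and 3 (one bearing H, one in a C=N bond) and two double bonds; a six-membered carbon ring with three alternating C=C double bonds, fused to a five-membered ring containing one sulfur and two C=C double bonds; a five-membered ring with a sulfur at position 1 and a nitrogen at position 3 (in a C=N bond), with two double bonds; two fused six-membered rings, each with three alternating double bonds; one ring is all carbon and the other has one ring nitrogen; a six-membered carbon ring with one C=C double bond.
The 5-membered ring with two nitrogens (one N–H, one =N–) is fully conjugated (every ring atom contributes a p orbital); 2 ring double bonds (4 π electrons) plus a heteroatom lone pair (2) give 6 π electrons. That satisfies 4n+2 with n=1, so it is aromatic (imidazole).
The fused 6/5-membered bicyclic (with one sulfur) is a single π system with 9 sp² atoms and 10 π electrons from ring double bonds plus a heteroatom lone pair. 10 = 4(2)+2, so the system is aromatic and both rings count as aromatic (benzothiophene).
The 5-membered ring with one sulfur and one =N– is planar and fully conjugated; 2 ring double bonds (4 π electrons) plus a heteroatom lone pair (2) give 6 π electrons. 6 = 4(1)+2, so it is aromatic (thiazole).
The fused 6/6-membered bicyclic (with one nitrogen) is a single π system with 10 sp² atoms and 10 π electrons from ring double bonds. 10 = 4(2)+2, so the system is aromatic and both rings count as aromatic (quinoline).
The 6-membered ring has four sp³ carbons, so it is not fully conjugated — not aromatic (cyclohexene).
6 of the 7 rings are aromatic. Total: 6.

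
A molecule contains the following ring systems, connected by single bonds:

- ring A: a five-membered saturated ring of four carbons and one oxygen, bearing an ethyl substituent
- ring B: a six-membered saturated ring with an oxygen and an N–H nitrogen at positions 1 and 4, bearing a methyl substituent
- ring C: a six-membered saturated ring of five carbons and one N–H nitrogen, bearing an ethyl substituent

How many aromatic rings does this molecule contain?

0

Ring A has only sp³ atoms, so it is not fully conjugated — not aromatic (tetrahydrofuran).
Ring B has only sp³ atoms, so it is not fully conjugated — not aromatic (morpholine).
Ring C has only sp³ atoms, so it is not fully conjugated — not aromatic (piperidine).
No ring is aromatic. Total: 0.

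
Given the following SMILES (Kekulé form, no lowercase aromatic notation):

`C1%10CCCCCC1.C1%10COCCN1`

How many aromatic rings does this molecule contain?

0

The SMILES encodes a seven-membered saturated carbon ring; a six-membered saturated ring with an oxygen and an N–H nitrogen at positions 1 and 4.
The 7-membered ring has only sp³ atoms, so it is not fully conjugated — not aromatic (cycloheptane).
The 6-membered ring with one oxygen and one N–H (1,4) has only sp³ atoms, so it is not fully conjugated — not aromatic (morpholine).
None of the rings are aromatic. Total: 0.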